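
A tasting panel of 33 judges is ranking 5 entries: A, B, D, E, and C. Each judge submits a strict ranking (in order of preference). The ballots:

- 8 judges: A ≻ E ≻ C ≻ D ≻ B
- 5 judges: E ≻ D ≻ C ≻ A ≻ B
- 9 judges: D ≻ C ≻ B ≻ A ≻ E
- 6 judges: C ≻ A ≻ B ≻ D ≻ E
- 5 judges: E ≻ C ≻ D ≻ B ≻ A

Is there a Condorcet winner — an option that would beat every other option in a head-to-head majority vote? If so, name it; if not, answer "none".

Checking pairwise contests:
D beats A 19–14.
A beats B 19–14.
E beats D 18–15.
A beats E 23–10.
E beats C 18–15.
Every option loses at least one head-to-head, so there is no Condorcet winner.

none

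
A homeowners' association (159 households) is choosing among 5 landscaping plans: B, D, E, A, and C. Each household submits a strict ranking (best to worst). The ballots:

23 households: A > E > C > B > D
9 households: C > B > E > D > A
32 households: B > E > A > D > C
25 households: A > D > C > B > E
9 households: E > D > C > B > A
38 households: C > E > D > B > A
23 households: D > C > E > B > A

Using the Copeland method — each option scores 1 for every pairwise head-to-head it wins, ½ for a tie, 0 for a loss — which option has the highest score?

B: beats A; loses to D, E, and C → score 1.
D: beats B and C; loses to E and A → score 2.
E: beats B, D, and A; loses to C → score 3.
A: beats D and C; loses to B and E → score 2.
C: beats B and E; loses to D and A → score 2.
E has the best pairwise record.

E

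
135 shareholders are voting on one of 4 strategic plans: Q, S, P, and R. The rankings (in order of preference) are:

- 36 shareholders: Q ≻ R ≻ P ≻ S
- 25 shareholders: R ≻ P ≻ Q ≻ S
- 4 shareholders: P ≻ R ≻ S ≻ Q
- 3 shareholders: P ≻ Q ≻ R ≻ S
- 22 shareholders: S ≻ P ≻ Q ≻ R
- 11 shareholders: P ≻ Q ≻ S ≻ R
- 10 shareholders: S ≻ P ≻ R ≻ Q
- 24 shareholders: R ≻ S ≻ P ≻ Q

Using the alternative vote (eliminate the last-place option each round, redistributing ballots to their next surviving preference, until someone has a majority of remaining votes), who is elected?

Round 1: Q 36, S 32, P 18, R 49. Eliminate P.
Round 2: Q 50, S 32, R 53. Eliminate S.
Round 3: Q 72, R 63. Q has a majority.

Q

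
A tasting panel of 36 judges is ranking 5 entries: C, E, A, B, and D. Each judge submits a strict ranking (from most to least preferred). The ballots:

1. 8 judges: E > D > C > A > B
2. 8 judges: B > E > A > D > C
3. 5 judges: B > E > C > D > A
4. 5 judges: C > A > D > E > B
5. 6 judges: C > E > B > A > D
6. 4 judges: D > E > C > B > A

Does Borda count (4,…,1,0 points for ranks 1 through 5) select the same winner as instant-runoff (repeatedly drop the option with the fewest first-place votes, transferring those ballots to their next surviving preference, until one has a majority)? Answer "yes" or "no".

yes

Borda — scores: C 78, E 106, A 45, B 68, D 63. Winner: E.
Instant-runoff — R1 C 11, E 8, A 0, B 13, D 4 (A out); R2 C 11, E 8, B 13, D 4 (D out); R3 C 11, E 12, B 13 (C out); R4 E 23, B 13 (E winner). Winner: E.
The two methods agree.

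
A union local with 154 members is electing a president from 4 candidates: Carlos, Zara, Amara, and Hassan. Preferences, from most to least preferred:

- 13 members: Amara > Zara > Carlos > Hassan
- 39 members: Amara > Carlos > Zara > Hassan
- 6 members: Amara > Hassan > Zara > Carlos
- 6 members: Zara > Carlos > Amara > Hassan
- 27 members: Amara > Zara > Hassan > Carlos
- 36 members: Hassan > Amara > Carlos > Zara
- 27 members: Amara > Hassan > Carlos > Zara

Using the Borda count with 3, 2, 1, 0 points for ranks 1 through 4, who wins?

Carlos: 13·1 + 39·2 + 6·0 + 6·2 + 27·0 + 36·1 + 27·1 = 166
Zara: 13·2 + 39·1 + 6·1 + 6·3 + 27·2 + 36·0 + 27·0 = 143
Amara: 13·3 + 39·3 + 6·3 + 6·1 + 27·3 + 36·2 + 27·3 = 414
Hassan: 13·0 + 39·0 + 6·2 + 6·0 + 27·1 + 36·3 + 27·2 = 201
Amara has the highest Borda score (414).

Amara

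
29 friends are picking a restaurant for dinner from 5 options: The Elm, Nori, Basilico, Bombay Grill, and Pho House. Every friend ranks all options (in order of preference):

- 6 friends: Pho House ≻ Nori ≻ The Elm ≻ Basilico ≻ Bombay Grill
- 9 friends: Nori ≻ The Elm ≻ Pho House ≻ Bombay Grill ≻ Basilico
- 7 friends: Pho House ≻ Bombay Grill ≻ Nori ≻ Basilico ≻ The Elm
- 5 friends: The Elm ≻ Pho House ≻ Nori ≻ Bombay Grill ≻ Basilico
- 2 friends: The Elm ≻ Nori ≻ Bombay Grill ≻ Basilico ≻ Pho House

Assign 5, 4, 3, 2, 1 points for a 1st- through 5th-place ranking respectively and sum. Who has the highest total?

Pho House

The Elm: 6·3 + 9·4 + 7·1 + 5·5 + 2·5 = 96
Nori: 6·4 + 9·5 + 7·3 + 5·3 + 2·4 = 113
Basilico: 6·2 + 9·1 + 7·2 + 5·1 + 2·2 = 44
Bombay Grill: 6·1 + 9·2 + 7·4 + 5·2 + 2·3 = 68
Pho House: 6·5 + 9·3 + 7·5 + 5·4 + 2·1 = 114
Pho House has the highest Borda score (114).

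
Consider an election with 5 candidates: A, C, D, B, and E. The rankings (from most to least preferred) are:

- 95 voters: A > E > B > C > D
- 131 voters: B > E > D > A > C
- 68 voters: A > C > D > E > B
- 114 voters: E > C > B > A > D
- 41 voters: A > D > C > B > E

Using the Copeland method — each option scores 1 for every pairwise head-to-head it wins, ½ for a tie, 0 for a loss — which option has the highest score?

A: beats C and D; loses to B and E → score 2.
C: beats D; loses to A, B, and E → score 1.
D: loses to A, C, B, and E → score 0.
B: beats A, C, and D; loses to E → score 3.
E: beats A, C, D, and B → score 4.
E has the best pairwise record.

E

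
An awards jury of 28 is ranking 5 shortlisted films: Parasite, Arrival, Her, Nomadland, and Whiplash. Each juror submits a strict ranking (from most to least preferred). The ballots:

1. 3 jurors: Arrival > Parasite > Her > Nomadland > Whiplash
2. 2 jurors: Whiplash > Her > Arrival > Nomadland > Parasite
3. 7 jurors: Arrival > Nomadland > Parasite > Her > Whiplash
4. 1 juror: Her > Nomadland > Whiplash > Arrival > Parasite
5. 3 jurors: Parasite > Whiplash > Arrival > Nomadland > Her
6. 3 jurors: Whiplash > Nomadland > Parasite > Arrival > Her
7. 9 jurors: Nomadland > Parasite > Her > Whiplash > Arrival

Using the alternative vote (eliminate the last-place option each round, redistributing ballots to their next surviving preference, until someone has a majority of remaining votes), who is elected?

Arrival

Round 1: Parasite 3, Arrival 10, Her 1, Nomadland 9, Whiplash 5. Eliminate Her.
Round 2: Parasite 3, Arrival 10, Nomadland 10, Whiplash 5. Eliminate Parasite.
Round 3: Arrival 10, Nomadland 10, Whiplash 8. Eliminate Whiplash.
Round 4: Arrival 15, Nomadland 13. Arrival has a majority.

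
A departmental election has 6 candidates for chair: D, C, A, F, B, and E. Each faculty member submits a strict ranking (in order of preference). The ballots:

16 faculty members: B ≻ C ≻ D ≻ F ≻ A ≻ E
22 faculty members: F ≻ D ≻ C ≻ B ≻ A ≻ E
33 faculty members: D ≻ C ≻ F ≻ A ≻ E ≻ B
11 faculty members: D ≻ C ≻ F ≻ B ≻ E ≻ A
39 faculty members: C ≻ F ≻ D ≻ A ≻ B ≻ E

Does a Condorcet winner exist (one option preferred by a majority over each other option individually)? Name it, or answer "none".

none

Checking pairwise contests:
F beats D 61–60.
D beats C 66–55.
D beats A 121–0.
C beats F 99–22.
D beats B 105–16.
D beats E 121–0.
Every option loses at least one head-to-head, so there is no Condorcet winner.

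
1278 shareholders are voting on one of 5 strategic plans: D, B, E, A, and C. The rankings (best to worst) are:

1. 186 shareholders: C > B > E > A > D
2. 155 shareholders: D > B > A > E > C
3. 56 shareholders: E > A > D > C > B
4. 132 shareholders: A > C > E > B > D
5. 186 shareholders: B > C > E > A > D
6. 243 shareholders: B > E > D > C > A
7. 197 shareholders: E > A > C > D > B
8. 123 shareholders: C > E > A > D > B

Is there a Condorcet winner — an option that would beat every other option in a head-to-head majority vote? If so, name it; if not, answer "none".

Checking pairwise contests:
B beats D 747–531.
C beats B 694–584.
B beats E 770–508.
B beats A 770–508.
E beats C 651–627.
Every option loses at least one head-to-head, so there is no Condorcet winner.

none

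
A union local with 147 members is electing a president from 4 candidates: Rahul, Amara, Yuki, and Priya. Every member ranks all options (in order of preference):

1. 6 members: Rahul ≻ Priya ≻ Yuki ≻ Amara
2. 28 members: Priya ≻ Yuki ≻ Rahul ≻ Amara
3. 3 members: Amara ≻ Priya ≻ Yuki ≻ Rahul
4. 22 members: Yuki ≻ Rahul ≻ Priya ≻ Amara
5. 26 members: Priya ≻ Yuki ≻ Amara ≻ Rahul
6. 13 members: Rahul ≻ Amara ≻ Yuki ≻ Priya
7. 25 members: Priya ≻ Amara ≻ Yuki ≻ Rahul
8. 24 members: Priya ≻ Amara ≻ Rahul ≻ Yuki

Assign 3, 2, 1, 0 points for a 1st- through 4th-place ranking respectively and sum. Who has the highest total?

Priya

Rahul: 6·3 + 28·1 + 3·0 + 22·2 + 26·0 + 13·3 + 25·0 + 24·1 = 153
Amara: 6·0 + 28·0 + 3·3 + 22·0 + 26·1 + 13·2 + 25·2 + 24·2 = 159
Yuki: 6·1 + 28·2 + 3·1 + 22·3 + 26·2 + 13·1 + 25·1 + 24·0 = 221
Priya: 6·2 + 28·3 + 3·2 + 22·1 + 26·3 + 13·0 + 25·3 + 24·3 = 349
Priya has the highest Borda score (349).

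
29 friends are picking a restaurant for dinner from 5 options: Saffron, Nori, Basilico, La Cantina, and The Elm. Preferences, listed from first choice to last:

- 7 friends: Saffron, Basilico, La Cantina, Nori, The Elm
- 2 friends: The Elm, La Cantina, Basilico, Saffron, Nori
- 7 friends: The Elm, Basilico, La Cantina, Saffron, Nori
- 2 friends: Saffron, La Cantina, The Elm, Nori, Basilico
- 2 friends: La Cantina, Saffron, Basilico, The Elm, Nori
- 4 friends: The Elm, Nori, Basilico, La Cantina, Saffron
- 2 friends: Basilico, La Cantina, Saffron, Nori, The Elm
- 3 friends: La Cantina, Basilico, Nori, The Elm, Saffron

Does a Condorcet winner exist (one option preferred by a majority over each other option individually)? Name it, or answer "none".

none

Checking pairwise contests:
Basilico beats Saffron 18–11.
Saffron beats Nori 22–7.
The Elm beats Basilico 15–14.
Basilico beats La Cantina 20–9.
La Cantina beats The Elm 16–13.
Every option loses at least one head-to-head, so there is no Condorcet winner.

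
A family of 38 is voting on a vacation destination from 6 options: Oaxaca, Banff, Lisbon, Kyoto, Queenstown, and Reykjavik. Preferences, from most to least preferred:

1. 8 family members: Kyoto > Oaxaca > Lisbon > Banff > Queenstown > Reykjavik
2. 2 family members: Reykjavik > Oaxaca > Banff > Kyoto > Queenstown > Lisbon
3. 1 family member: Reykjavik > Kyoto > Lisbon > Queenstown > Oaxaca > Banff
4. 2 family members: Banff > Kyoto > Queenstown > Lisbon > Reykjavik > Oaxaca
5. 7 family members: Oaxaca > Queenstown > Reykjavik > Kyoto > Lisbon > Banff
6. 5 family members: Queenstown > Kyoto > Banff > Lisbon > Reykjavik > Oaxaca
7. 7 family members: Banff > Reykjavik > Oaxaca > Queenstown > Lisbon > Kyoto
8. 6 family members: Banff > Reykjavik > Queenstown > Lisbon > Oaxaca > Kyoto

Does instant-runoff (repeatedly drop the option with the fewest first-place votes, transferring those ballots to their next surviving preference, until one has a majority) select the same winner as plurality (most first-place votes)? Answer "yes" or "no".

no

Instant-runoff — R1 Oaxaca 7, Banff 15, Lisbon 0, Kyoto 8, Queenstown 5, Reykjavik 3 (Lisbon out); R2 Oaxaca 7, Banff 15, Kyoto 8, Queenstown 5, Reykjavik 3 (Reykjavik out); R3 Oaxaca 9, Banff 15, Kyoto 9, Queenstown 5 (Queenstown out); R4 Oaxaca 9, Banff 15, Kyoto 14 (Oaxaca out); R5 Banff 17, Kyoto 21 (Kyoto winner). Winner: Kyoto.
Plurality — first-place votes: Oaxaca 7, Banff 15, Lisbon 0, Kyoto 8, Queenstown 5, Reykjavik 3. Winner: Banff.
The two methods disagree.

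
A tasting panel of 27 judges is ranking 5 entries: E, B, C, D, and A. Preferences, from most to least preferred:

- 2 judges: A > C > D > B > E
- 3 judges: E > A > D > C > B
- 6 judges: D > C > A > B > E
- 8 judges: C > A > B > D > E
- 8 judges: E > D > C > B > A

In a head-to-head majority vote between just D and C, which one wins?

Voters preferring D to C: 17; preferring C to D: 10.
D wins the head-to-head.

D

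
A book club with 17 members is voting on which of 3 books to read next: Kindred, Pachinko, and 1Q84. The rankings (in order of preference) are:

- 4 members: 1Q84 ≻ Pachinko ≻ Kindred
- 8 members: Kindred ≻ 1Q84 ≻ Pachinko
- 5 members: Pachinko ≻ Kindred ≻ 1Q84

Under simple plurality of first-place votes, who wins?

Kindred

First-place votes: Kindred 8, Pachinko 5, 1Q84 4.
Kindred has the most first-place votes.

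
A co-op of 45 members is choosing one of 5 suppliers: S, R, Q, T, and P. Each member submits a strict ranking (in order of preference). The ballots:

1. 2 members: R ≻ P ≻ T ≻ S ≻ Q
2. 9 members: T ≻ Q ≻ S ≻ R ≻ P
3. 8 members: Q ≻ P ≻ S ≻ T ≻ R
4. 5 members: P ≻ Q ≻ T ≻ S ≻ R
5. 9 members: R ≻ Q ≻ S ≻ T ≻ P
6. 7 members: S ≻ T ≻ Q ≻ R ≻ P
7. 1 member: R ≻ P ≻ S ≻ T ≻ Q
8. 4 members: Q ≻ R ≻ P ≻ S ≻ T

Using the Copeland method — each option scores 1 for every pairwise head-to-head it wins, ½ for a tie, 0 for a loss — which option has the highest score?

Q

S: beats R, T, and P; loses to Q → score 3.
R: beats P; loses to S, Q, and T → score 1.
Q: beats S, R, T, and P → score 4.
T: beats R and P; loses to S and Q → score 2.
P: loses to S, R, Q, and T → score 0.
Q has the best pairwise record.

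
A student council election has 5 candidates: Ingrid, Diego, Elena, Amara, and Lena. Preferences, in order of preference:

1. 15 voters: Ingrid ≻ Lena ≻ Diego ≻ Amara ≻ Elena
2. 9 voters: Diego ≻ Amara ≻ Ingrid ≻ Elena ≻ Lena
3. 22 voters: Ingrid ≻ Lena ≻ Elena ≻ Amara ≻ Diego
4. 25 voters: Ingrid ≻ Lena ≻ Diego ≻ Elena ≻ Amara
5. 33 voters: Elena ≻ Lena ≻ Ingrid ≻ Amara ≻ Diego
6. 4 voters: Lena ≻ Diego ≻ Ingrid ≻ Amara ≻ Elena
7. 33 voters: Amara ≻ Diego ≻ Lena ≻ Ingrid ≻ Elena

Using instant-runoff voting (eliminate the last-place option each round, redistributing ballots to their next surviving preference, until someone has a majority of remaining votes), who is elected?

Round 1: Ingrid 62, Diego 9, Elena 33, Amara 33, Lena 4. Eliminate Lena.
Round 2: Ingrid 62, Diego 13, Elena 33, Amara 33. Eliminate Diego.
Round 3: Ingrid 66, Elena 33, Amara 42. Eliminate Elena.
Round 4: Ingrid 99, Amara 42. Ingrid has a majority.

Ingrid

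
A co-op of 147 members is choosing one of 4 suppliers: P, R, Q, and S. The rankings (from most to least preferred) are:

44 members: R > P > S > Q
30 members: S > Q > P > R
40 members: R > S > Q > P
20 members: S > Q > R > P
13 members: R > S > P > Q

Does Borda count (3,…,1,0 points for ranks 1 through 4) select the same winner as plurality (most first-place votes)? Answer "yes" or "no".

yes

Borda — scores: P 131, R 311, Q 140, S 300. Winner: R.
Plurality — first-place votes: P 0, R 97, Q 0, S 50. Winner: R.
The two methods agree.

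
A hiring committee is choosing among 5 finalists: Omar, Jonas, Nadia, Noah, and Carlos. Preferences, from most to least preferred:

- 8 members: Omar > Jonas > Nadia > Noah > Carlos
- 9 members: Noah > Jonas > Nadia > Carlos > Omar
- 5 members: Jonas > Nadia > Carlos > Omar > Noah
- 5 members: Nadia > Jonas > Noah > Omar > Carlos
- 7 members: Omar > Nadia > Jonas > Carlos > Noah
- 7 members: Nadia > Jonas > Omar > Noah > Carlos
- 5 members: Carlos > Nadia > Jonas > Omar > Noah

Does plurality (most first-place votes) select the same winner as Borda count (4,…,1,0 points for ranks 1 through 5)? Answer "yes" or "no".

no

Plurality — first-place votes: Omar 15, Jonas 5, Nadia 12, Noah 9, Carlos 5. Winner: Omar.
Borda — scores: Omar 89, Jonas 131, Nadia 133, Noah 61, Carlos 46. Winner: Nadia.
The two methods disagree.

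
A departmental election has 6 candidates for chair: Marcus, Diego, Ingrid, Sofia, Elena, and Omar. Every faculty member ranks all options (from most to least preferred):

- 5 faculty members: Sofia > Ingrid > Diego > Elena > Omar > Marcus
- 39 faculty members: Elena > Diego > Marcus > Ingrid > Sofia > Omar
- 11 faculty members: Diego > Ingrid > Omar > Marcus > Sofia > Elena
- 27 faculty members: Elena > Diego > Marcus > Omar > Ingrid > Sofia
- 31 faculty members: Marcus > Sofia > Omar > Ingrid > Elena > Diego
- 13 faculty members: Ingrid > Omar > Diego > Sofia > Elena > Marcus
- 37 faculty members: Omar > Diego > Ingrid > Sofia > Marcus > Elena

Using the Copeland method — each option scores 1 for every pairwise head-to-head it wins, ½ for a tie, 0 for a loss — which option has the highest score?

Marcus: beats Ingrid, Sofia, and Omar; loses to Diego and Elena → score 3.
Diego: beats Marcus, Ingrid, Sofia, and Omar; loses to Elena → score 4.
Ingrid: beats Sofia and Elena; loses to Marcus, Diego, and Omar → score 2.
Sofia: beats Elena; loses to Marcus, Diego, Ingrid, and Omar → score 1.
Elena: beats Marcus and Diego; loses to Ingrid, Sofia, and Omar → score 2.
Omar: beats Ingrid, Sofia, and Elena; loses to Marcus and Diego → score 3.
Diego has the best pairwise record.

Diego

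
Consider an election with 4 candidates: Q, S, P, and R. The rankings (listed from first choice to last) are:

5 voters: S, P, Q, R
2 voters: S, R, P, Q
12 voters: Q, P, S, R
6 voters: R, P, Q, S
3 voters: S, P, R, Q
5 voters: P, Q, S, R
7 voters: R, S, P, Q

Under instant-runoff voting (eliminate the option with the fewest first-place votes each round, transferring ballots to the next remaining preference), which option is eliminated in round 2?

Round 1: Q 12, S 10, P 5, R 13. Eliminate P.
Round 2: Q 17, S 10, R 13. Eliminate S.

S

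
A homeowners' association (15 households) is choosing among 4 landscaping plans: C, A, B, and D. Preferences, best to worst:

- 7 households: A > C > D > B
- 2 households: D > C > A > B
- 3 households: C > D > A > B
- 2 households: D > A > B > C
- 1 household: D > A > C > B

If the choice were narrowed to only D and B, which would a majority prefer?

D

Voters preferring D to B: 15; preferring B to D: 0.
D wins the head-to-head.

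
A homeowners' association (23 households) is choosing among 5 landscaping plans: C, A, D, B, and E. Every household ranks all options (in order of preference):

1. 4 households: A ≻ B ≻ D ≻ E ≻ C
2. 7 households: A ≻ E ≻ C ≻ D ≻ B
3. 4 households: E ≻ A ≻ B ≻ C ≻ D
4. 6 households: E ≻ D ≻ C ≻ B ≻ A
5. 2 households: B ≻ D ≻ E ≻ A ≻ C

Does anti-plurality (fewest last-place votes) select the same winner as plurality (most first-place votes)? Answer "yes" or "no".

Anti-plurality — last-place votes: C 6, A 6, D 4, B 7, E 0. Winner: E.
Plurality — first-place votes: C 0, A 11, D 0, B 2, E 10. Winner: A.
The two methods disagree.

no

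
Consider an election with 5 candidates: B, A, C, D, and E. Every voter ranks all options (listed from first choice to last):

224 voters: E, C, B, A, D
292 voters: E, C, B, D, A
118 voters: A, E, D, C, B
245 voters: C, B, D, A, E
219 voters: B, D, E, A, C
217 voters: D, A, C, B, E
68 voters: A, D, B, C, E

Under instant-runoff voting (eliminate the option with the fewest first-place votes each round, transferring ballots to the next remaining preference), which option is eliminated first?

A

Round 1: B 219, A 186, C 245, D 217, E 516. Eliminate A.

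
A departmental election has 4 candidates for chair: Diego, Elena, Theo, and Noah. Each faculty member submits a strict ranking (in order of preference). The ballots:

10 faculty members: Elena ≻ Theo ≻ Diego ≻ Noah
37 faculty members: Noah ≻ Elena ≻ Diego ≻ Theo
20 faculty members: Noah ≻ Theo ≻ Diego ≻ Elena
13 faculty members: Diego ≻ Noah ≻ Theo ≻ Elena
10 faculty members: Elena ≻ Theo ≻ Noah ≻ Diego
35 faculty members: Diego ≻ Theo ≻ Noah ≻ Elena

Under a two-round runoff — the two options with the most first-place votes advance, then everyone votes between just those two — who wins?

Round 1 first-place votes: Diego 48, Elena 20, Theo 0, Noah 57.
Noah and Diego advance.
Runoff: Noah is preferred to Diego by 67 voters; Diego by 58.
Noah wins the runoff.

Noah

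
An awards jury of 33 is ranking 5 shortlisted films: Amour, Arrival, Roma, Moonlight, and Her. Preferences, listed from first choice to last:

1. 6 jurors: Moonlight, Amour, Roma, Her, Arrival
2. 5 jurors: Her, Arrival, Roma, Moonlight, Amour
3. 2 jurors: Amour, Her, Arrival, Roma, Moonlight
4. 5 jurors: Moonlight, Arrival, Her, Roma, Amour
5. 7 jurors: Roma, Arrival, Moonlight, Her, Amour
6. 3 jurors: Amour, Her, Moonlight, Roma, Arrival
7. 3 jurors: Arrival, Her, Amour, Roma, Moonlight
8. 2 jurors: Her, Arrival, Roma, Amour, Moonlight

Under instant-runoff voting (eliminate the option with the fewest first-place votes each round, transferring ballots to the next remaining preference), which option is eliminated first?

Round 1: Amour 5, Arrival 3, Roma 7, Moonlight 11, Her 7. Eliminate Arrival.

Arrival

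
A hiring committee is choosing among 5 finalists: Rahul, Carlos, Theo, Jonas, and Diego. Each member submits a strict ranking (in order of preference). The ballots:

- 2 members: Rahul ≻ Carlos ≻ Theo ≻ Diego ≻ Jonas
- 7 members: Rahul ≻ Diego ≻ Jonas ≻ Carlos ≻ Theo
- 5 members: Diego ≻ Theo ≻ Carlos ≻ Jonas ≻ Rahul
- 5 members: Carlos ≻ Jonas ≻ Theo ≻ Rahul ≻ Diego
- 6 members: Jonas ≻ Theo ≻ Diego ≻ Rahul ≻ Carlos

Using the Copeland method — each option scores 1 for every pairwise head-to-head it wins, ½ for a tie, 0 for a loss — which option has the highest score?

Jonas

Rahul: beats Carlos and Diego; loses to Theo and Jonas → score 2.
Carlos: beats Theo; loses to Rahul, Jonas, and Diego → score 1.
Theo: beats Rahul and Diego; loses to Carlos and Jonas → score 2.
Jonas: beats Rahul, Carlos, and Theo; loses to Diego → score 3.
Diego: beats Carlos and Jonas; loses to Rahul and Theo → score 2.
Jonas has the best pairwise record.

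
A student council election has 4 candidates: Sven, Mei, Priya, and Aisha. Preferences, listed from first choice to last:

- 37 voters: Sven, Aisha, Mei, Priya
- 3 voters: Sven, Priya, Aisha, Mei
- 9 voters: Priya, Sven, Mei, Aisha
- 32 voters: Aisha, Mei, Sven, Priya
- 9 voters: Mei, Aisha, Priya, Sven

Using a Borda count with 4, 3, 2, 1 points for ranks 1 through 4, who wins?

Sven: 37·4 + 3·4 + 9·3 + 32·2 + 9·1 = 260
Mei: 37·2 + 3·1 + 9·2 + 32·3 + 9·4 = 227
Priya: 37·1 + 3·3 + 9·4 + 32·1 + 9·2 = 132
Aisha: 37·3 + 3·2 + 9·1 + 32·4 + 9·3 = 281
Aisha has the highest Borda score (281).

Aisha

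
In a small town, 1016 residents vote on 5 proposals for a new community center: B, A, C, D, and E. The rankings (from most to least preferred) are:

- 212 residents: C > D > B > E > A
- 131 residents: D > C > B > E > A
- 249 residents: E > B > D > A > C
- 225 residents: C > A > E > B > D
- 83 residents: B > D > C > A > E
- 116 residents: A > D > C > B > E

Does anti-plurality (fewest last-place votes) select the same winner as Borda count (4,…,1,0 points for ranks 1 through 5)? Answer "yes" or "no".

Anti-plurality — last-place votes: B 0, A 343, C 249, D 225, E 199. Winner: B.
Borda — scores: B 2106, A 1471, C 2539, D 2255, E 1789. Winner: C.
The two methods disagree.

no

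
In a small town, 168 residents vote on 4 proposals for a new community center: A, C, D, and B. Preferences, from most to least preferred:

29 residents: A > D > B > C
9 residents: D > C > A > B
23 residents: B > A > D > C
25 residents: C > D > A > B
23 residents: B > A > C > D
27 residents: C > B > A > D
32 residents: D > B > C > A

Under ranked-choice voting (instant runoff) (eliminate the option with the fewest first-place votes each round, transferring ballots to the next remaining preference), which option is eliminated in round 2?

B

Round 1: A 29, C 52, D 41, B 46. Eliminate A.
Round 2: C 52, D 70, B 46. Eliminate B.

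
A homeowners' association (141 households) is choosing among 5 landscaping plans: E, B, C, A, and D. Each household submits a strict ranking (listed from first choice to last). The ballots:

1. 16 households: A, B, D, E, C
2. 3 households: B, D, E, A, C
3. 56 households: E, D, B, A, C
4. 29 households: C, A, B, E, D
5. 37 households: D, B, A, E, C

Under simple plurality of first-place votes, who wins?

E

First-place votes: E 56, B 3, C 29, A 16, D 37.
E has the most first-place votes.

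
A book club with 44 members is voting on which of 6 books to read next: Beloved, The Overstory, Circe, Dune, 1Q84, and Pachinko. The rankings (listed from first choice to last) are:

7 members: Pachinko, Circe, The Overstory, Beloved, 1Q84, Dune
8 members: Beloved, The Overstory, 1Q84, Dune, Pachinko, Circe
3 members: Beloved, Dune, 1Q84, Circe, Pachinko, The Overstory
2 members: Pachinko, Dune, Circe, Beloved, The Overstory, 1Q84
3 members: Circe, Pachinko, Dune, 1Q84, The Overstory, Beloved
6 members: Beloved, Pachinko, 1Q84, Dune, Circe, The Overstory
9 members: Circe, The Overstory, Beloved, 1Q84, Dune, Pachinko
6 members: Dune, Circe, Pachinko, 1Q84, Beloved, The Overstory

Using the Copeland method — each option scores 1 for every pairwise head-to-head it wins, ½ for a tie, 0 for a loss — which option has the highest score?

Beloved

Beloved: beats The Overstory, Dune, 1Q84, and Pachinko; loses to Circe → score 4.
The Overstory: beats Dune and 1Q84; loses to Beloved, Circe, and Pachinko → score 2.
Circe: beats Beloved, The Overstory, and 1Q84; loses to Dune and Pachinko → score 3.
Dune: beats Circe and Pachinko; loses to Beloved, The Overstory, and 1Q84 → score 2.
1Q84: beats Dune; loses to Beloved, The Overstory, Circe, and Pachinko → score 1.
Pachinko: beats The Overstory, Circe, and 1Q84; loses to Beloved and Dune → score 3.
Beloved has the best pairwise record.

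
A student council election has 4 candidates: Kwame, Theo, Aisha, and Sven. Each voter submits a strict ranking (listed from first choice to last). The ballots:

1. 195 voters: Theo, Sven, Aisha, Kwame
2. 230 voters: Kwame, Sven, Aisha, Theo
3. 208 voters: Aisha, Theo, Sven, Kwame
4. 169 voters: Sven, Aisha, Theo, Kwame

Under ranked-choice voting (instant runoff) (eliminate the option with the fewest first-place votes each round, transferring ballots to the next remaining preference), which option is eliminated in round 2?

Round 1: Kwame 230, Theo 195, Aisha 208, Sven 169. Eliminate Sven.
Round 2: Kwame 230, Theo 195, Aisha 377. Eliminate Theo.

Theo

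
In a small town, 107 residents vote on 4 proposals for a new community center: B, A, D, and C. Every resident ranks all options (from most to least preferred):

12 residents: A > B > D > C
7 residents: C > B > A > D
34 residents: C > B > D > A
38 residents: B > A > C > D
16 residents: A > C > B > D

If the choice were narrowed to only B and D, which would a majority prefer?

Voters preferring B to D: 107; preferring D to B: 0.
B wins the head-to-head.

B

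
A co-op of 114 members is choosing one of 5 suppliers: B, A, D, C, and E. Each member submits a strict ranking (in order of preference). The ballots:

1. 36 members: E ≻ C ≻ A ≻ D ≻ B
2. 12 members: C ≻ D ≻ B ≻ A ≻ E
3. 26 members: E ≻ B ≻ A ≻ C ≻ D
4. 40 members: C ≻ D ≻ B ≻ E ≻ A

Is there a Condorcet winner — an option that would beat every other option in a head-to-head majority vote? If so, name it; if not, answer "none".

E

E vs B: 62–52 for E.
E vs A: 102–12 for E.
E vs D: 62–52 for E.
E vs C: 62–52 for E.
E beats every other option head-to-head.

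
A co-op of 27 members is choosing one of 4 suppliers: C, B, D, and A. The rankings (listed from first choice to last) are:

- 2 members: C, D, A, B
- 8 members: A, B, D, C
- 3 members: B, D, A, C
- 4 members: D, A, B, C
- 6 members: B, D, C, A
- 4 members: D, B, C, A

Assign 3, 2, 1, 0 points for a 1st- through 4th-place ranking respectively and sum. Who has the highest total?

B

C: 2·3 + 8·0 + 3·0 + 4·0 + 6·1 + 4·1 = 16
B: 2·0 + 8·2 + 3·3 + 4·1 + 6·3 + 4·2 = 55
D: 2·2 + 8·1 + 3·2 + 4·3 + 6·2 + 4·3 = 54
A: 2·1 + 8·3 + 3·1 + 4·2 + 6·0 + 4·0 = 37
B has the highest Borda score (55).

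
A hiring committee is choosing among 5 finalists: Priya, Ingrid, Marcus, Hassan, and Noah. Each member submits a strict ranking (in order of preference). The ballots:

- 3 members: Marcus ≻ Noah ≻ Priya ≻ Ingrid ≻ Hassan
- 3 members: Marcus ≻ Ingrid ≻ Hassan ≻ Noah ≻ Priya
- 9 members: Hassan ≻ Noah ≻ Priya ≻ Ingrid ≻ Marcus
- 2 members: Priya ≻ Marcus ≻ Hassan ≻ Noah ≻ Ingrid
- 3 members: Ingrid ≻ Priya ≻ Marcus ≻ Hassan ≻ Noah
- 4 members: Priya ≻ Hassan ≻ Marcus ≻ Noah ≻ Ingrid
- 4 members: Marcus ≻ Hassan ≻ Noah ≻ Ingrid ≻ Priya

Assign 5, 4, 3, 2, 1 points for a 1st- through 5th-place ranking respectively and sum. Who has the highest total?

Priya: 3·3 + 3·1 + 9·3 + 2·5 + 3·4 + 4·5 + 4·1 = 85
Ingrid: 3·2 + 3·4 + 9·2 + 2·1 + 3·5 + 4·1 + 4·2 = 65
Marcus: 3·5 + 3·5 + 9·1 + 2·4 + 3·3 + 4·3 + 4·5 = 88
Hassan: 3·1 + 3·3 + 9·5 + 2·3 + 3·2 + 4·4 + 4·4 = 101
Noah: 3·4 + 3·2 + 9·4 + 2·2 + 3·1 + 4·2 + 4·3 = 81
Hassan has the highest Borda score (101).

Hassan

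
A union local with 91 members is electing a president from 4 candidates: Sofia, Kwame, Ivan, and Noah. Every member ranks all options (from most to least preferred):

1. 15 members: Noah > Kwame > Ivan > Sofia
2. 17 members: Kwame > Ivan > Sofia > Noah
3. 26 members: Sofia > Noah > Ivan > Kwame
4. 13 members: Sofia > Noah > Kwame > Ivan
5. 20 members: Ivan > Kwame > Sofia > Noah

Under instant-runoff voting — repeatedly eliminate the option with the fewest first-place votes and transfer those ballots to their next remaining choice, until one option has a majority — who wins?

Round 1: Sofia 39, Kwame 17, Ivan 20, Noah 15. Eliminate Noah.
Round 2: Sofia 39, Kwame 32, Ivan 20. Eliminate Ivan.
Round 3: Sofia 39, Kwame 52. Kwame has a majority.

Kwame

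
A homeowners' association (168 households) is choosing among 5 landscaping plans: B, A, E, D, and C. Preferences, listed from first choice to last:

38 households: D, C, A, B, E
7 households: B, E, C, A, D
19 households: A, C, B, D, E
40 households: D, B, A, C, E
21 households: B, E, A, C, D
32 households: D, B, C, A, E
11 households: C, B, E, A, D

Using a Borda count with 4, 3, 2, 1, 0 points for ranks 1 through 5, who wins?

B: 38·1 + 7·4 + 19·2 + 40·3 + 21·4 + 32·3 + 11·3 = 437
A: 38·2 + 7·1 + 19·4 + 40·2 + 21·2 + 32·1 + 11·1 = 324
E: 38·0 + 7·3 + 19·0 + 40·0 + 21·3 + 32·0 + 11·2 = 106
D: 38·4 + 7·0 + 19·1 + 40·4 + 21·0 + 32·4 + 11·0 = 459
C: 38·3 + 7·2 + 19·3 + 40·1 + 21·1 + 32·2 + 11·4 = 354
D has the highest Borda score (459).

D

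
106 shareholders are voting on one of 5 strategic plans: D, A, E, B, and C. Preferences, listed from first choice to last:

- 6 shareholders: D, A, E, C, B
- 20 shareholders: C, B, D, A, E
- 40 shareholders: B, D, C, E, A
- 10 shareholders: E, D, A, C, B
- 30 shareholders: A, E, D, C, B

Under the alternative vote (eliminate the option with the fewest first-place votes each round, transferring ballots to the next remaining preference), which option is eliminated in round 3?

C

Round 1: D 6, A 30, E 10, B 40, C 20. Eliminate D.
Round 2: A 36, E 10, B 40, C 20. Eliminate E.
Round 3: A 46, B 40, C 20. Eliminate C.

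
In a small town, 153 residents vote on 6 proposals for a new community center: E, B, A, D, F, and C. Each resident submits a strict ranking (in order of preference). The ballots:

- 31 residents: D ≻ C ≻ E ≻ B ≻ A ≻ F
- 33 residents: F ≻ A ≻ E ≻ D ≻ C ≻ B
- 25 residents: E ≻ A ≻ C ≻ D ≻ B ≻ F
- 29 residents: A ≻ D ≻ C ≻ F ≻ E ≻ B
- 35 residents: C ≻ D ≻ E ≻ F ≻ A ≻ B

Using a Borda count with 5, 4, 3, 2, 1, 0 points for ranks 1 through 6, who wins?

E: 31·3 + 33·3 + 25·5 + 29·1 + 35·3 = 451
B: 31·2 + 33·0 + 25·1 + 29·0 + 35·0 = 87
A: 31·1 + 33·4 + 25·4 + 29·5 + 35·1 = 443
D: 31·5 + 33·2 + 25·2 + 29·4 + 35·4 = 527
F: 31·0 + 33·5 + 25·0 + 29·2 + 35·2 = 293
C: 31·4 + 33·1 + 25·3 + 29·3 + 35·5 = 494
D has the highest Borda score (527).

D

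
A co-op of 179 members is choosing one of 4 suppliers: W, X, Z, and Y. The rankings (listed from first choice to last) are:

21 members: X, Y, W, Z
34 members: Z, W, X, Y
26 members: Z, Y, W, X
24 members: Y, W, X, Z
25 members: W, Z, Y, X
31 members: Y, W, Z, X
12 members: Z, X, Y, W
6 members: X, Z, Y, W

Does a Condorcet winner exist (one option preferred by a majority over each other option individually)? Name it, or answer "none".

none

Checking pairwise contests:
Y beats W 120–59.
W beats X 140–39.
W beats Z 101–78.
Z beats Y 103–76.
Every option loses at least one head-to-head, so there is no Condorcet winner.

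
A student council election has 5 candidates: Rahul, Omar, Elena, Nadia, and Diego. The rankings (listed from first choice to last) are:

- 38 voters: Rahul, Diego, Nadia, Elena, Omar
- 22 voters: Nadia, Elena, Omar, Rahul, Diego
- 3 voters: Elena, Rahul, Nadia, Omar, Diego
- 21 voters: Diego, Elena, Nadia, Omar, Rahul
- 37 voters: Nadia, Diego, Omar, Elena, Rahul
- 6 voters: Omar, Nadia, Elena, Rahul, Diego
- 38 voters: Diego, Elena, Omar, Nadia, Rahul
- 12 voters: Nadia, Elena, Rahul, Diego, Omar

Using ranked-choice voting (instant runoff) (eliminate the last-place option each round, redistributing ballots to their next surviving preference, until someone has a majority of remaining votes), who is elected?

Diego

Round 1: Rahul 38, Omar 6, Elena 3, Nadia 71, Diego 59. Eliminate Elena.
Round 2: Rahul 41, Omar 6, Nadia 71, Diego 59. Eliminate Omar.
Round 3: Rahul 41, Nadia 77, Diego 59. Eliminate Rahul.
Round 4: Nadia 80, Diego 97. Diego has a majority.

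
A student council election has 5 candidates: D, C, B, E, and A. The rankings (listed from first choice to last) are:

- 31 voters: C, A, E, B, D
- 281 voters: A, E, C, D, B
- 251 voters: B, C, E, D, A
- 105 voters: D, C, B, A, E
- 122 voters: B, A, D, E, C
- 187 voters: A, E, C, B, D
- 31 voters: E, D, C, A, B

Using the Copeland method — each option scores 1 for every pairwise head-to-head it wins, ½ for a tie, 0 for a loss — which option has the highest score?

D: loses to C, B, E, and A → score 0.
C: beats D and B; loses to E and A → score 2.
B: beats D; loses to C, E, and A → score 1.
E: beats D, C, and B; loses to A → score 3.
A: beats D, C, B, and E → score 4.
A has the best pairwise record.

A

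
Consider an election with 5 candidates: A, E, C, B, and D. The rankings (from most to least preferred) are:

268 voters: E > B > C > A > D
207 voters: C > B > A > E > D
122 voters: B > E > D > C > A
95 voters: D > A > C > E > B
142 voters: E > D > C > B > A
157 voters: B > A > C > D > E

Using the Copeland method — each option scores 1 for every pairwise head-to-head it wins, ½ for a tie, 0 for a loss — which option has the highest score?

A: beats D; loses to E, C, and B → score 1.
E: beats A, C, B, and D → score 4.
C: beats A and D; loses to E and B → score 2.
B: beats A, C, and D; loses to E → score 3.
D: loses to A, E, C, and B → score 0.
E has the best pairwise record.

E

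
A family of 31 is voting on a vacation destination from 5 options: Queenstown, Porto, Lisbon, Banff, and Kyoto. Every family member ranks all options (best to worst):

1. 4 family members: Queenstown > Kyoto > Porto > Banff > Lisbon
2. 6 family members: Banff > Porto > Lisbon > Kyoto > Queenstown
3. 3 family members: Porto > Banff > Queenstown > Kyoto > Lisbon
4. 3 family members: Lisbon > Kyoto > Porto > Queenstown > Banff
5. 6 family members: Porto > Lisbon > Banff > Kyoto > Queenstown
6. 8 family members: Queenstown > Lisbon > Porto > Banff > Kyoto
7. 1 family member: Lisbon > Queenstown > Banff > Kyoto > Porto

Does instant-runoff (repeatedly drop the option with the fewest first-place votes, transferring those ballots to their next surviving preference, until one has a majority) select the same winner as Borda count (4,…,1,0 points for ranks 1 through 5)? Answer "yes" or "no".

yes

Instant-runoff — R1 Queenstown 12, Porto 9, Lisbon 4, Banff 6, Kyoto 0 (Kyoto out); R2 Queenstown 12, Porto 9, Lisbon 4, Banff 6 (Lisbon out); R3 Queenstown 13, Porto 12, Banff 6 (Banff out); R4 Queenstown 13, Porto 18 (Porto winner). Winner: Porto.
Borda — scores: Queenstown 60, Porto 84, Lisbon 70, Banff 59, Kyoto 37. Winner: Porto.
The two methods agree.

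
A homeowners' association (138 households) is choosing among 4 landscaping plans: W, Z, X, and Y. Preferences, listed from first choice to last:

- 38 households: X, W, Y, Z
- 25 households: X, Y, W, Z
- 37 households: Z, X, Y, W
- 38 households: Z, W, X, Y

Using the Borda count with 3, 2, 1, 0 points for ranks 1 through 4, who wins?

W: 38·2 + 25·1 + 37·0 + 38·2 = 177
Z: 38·0 + 25·0 + 37·3 + 38·3 = 225
X: 38·3 + 25·3 + 37·2 + 38·1 = 301
Y: 38·1 + 25·2 + 37·1 + 38·0 = 125
X has the highest Borda score (301).

X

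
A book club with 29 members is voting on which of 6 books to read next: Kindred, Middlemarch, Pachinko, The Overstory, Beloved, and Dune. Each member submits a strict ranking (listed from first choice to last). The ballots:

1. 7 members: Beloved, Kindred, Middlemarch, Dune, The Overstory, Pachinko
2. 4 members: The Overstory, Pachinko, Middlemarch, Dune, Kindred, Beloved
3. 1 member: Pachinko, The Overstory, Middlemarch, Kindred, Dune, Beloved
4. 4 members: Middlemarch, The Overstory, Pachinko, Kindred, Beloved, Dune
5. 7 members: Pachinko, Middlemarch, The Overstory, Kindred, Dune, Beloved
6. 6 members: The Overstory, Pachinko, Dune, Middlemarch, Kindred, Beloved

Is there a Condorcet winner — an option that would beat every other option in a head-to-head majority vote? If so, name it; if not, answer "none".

Checking pairwise contests:
Middlemarch beats Kindred 22–7.
Pachinko beats Middlemarch 18–11.
The Overstory beats Pachinko 21–8.
Middlemarch beats The Overstory 18–11.
Kindred beats Beloved 22–7.
Kindred beats Dune 19–10.
Every option loses at least one head-to-head, so there is no Condorcet winner.

none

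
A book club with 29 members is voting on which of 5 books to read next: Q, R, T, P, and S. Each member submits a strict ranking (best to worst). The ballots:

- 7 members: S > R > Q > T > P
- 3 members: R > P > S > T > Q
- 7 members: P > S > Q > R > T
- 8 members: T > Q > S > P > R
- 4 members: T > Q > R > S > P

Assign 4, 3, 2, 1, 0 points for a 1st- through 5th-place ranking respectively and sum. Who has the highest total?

S

Q: 7·2 + 3·0 + 7·2 + 8·3 + 4·3 = 64
R: 7·3 + 3·4 + 7·1 + 8·0 + 4·2 = 48
T: 7·1 + 3·1 + 7·0 + 8·4 + 4·4 = 58
P: 7·0 + 3·3 + 7·4 + 8·1 + 4·0 = 45
S: 7·4 + 3·2 + 7·3 + 8·2 + 4·1 = 75
S has the highest Borda score (75).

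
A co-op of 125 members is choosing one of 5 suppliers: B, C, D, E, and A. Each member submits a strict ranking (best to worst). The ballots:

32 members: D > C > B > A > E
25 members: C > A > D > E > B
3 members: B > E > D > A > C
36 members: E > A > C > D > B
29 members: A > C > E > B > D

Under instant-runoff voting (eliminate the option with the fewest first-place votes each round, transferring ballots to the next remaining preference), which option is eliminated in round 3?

Round 1: B 3, C 25, D 32, E 36, A 29. Eliminate B.
Round 2: C 25, D 32, E 39, A 29. Eliminate C.
Round 3: D 32, E 39, A 54. Eliminate D.

D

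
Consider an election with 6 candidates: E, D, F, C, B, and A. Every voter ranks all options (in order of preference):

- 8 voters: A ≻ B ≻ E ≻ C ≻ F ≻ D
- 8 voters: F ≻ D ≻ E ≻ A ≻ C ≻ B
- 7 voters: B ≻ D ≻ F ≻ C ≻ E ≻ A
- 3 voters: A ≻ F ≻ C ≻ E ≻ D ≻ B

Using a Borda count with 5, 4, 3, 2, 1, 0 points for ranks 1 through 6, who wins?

E: 8·3 + 8·3 + 7·1 + 3·2 = 61
D: 8·0 + 8·4 + 7·4 + 3·1 = 63
F: 8·1 + 8·5 + 7·3 + 3·4 = 81
C: 8·2 + 8·1 + 7·2 + 3·3 = 47
B: 8·4 + 8·0 + 7·5 + 3·0 = 67
A: 8·5 + 8·2 + 7·0 + 3·5 = 71
F has the highest Borda score (81).

F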